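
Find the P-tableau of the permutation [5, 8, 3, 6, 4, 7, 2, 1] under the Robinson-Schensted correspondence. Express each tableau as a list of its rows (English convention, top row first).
P = [[1, 4, 7], [2, 6], [3], [5], [8]]

Insert 5: appended to row 1. P = [[5]].
Insert 8: appended to row 1. P = [[5, 8]].
Insert 3: 3 bumps 5 from row 1; 5 starts row 2. P = [[3, 8], [5]].
Insert 6: 6 bumps 8 from row 1; 8 appends to row 2. P = [[3, 6], [5, 8]].
Insert 4: 4 bumps 6 from row 1; 6 bumps 8 from row 2; 8 starts row 3. P = [[3, 4], [5, 6], [8]].
Insert 7: appended to row 1. P = [[3, 4, 7], [5, 6], [8]].
Insert 2: 2 bumps 3 from row 1; 3 bumps 5 from row 2; 5 bumps 8 from row 3; 8 starts row 4. P = [[2, 4, 7], [3, 6], [5], [8]].
Insert 1: 1 bumps 2 from row 1; 2 bumps 3 from row 2; 3 bumps 5 from row 3; 5 bumps 8 from row 4; 8 starts row 5. P = [[1, 4, 7], [2, 6], [3], [5], [8]].

So P = [[1, 4, 7], [2, 6], [3], [5], [8]].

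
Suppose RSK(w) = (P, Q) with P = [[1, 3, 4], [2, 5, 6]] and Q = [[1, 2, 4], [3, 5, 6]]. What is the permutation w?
2 5 1 6 3 4

Reverse the RSK construction: for i from n down to 1, find the cell of Q containing i, remove the entry at that cell from P, and reverse-bump it up through P; the value ejected from row 1 is w(i).

Step i=6: Q has 6 at row 2, column 3; remove 6 from row 2 of P and reverse-bump: 6 enters row 1 and ejects 4. So w(6) = 4. P is now [[1, 3, 6], [2, 5]].
Step i=5: Q has 5 at row 2, column 2; remove 5 from row 2 of P and reverse-bump: 5 enters row 1 and ejects 3. So w(5) = 3. P is now [[1, 5, 6], [2]].
Step i=4: Q has 4 at row 1, column 3; remove that cell from P, ejecting 6. So w(4) = 6. P is now [[1, 5], [2]].
Step i=3: Q has 3 at row 2, column 1; remove 2 from row 2 of P and reverse-bump: 2 enters row 1 and ejects 1. So w(3) = 1. P is now [[2, 5]].
Step i=2: Q has 2 at row 1, column 2; remove that cell from P, ejecting 5. So w(2) = 5. P is now [[2]].
Step i=1: Q has 1 at row 1, column 1; remove that cell from P, ejecting 2. So w(1) = 2. P is now [].

So w = 2 5 1 6 3 4.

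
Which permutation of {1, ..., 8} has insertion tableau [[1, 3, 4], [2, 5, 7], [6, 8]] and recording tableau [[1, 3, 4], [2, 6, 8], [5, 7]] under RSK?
Reverse the RSK construction: for i from n down to 1, find the cell of Q containing i, remove the entry at that cell from P, and reverse-bump it up through P; the value ejected from row 1 is w(i).

Step i=8: Q has 8 at row 2, column 3; remove 7 from row 2 of P and reverse-bump: 7 enters row 1 and ejects 4. So w(8) = 4. P is now [[1, 3, 7], [2, 5], [6, 8]].
Step i=7: Q has 7 at row 3, column 2; remove 8 from row 3 of P and reverse-bump: 8 enters row 2 and ejects 5; 5 enters row 1 and ejects 3. So w(7) = 3. P is now [[1, 5, 7], [2, 8], [6]].
Step i=6: Q has 6 at row 2, column 2; remove 8 from row 2 of P and reverse-bump: 8 enters row 1 and ejects 7. So w(6) = 7. P is now [[1, 5, 8], [2], [6]].
Step i=5: Q has 5 at row 3, column 1; remove 6 from row 3 of P and reverse-bump: 6 enters row 2 and ejects 2; 2 enters row 1 and ejects 1. So w(5) = 1. P is now [[2, 5, 8], [6]].
Step i=4: Q has 4 at row 1, column 3; remove that cell from P, ejecting 8. So w(4) = 8. P is now [[2, 5], [6]].
Step i=3: Q has 3 at row 1, column 2; remove that cell from P, ejecting 5. So w(3) = 5. P is now [[2], [6]].
Step i=2: Q has 2 at row 2, column 1; remove 6 from row 2 of P and reverse-bump: 6 enters row 1 and ejects 2. So w(2) = 2. P is now [[6]].
Step i=1: Q has 1 at row 1, column 1; remove that cell from P, ejecting 6. So w(1) = 6. P is now [].

So w = 6 2 5 8 1 7 3 4.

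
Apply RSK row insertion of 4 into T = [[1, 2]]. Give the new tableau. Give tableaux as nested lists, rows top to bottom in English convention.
4 is larger than every entry of row 1, so it is appended to row 1. The new tableau is [[1, 2, 4]].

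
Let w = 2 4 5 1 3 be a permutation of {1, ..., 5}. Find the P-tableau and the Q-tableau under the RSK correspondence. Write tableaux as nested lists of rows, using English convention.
Insert each entry of the permutation into P by Schensted row insertion, recording in Q the position of each new cell.

Insert 2: appended to row 1. P = [[2]].
Insert 4: appended to row 1. P = [[2, 4]].
Insert 5: appended to row 1. P = [[2, 4, 5]].
Insert 1: 1 bumps 2 from row 1; 2 starts row 2. P = [[1, 4, 5], [2]].
Insert 3: 3 bumps 4 from row 1; 4 appends to row 2. P = [[1, 3, 5], [2, 4]].

So P = [[1, 3, 5], [2, 4]], Q = [[1, 2, 3], [4, 5]].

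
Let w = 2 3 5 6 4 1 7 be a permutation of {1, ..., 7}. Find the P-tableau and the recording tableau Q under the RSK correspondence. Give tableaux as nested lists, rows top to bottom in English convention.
P = [[1, 3, 4, 6, 7], [2], [5]], Q = [[1, 2, 3, 4, 7], [5], [6]]

Insert each entry of the permutation into P by Schensted row insertion, recording in Q the position of each new cell.

Insert 2: appended to row 1. P = [[2]].
Insert 3: appended to row 1. P = [[2, 3]].
Insert 5: appended to row 1. P = [[2, 3, 5]].
Insert 6: appended to row 1. P = [[2, 3, 5, 6]].
Insert 4: 4 bumps 5 from row 1; 5 starts row 2. P = [[2, 3, 4, 6], [5]].
Insert 1: 1 bumps 2 from row 1; 2 bumps 5 from row 2; 5 starts row 3. P = [[1, 3, 4, 6], [2], [5]].
Insert 7: appended to row 1. P = [[1, 3, 4, 6, 7], [2], [5]].

So P = [[1, 3, 4, 6, 7], [2], [5]], Q = [[1, 2, 3, 4, 7], [5], [6]].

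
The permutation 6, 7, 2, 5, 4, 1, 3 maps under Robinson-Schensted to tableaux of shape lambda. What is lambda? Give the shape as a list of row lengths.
[2, 2, 2, 1]

Row-insert each entry into an empty tableau.

After inserting 6: P = [[6]].
After inserting 7: P = [[6, 7]].
After inserting 2: P = [[2, 7], [6]].
After inserting 5: P = [[2, 5], [6, 7]].
After inserting 4: P = [[2, 4], [5, 7], [6]].
After inserting 1: P = [[1, 4], [2, 7], [5], [6]].
After inserting 3: P = [[1, 3], [2, 4], [5, 7], [6]].

The final insertion tableau P = [[1, 3], [2, 4], [5, 7], [6]] has shape [2, 2, 2, 1].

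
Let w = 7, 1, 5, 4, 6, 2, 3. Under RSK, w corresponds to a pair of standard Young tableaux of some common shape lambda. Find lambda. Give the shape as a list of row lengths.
[3, 2, 1, 1]

Row-insert each entry into an empty tableau.

After inserting 7: P = [[7]].
After inserting 1: P = [[1], [7]].
After inserting 5: P = [[1, 5], [7]].
After inserting 4: P = [[1, 4], [5], [7]].
After inserting 6: P = [[1, 4, 6], [5], [7]].
After inserting 2: P = [[1, 2, 6], [4], [5], [7]].
After inserting 3: P = [[1, 2, 3], [4, 6], [5], [7]].

The final insertion tableau P = [[1, 2, 3], [4, 6], [5], [7]] has shape [3, 2, 1, 1].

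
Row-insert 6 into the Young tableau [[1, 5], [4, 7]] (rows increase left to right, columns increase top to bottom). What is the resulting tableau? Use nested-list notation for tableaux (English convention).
[[1, 5, 6], [4, 7]]

6 is larger than every entry of row 1, so it is appended to row 1. The new tableau is [[1, 5, 6], [4, 7]].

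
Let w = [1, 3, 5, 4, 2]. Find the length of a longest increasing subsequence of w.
3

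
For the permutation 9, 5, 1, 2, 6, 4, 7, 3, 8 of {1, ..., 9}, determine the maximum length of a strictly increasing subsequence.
5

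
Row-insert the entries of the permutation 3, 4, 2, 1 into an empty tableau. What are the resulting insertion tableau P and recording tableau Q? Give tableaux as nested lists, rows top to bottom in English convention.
P = [[1, 4], [2], [3]], Q = [[1, 2], [3], [4]]

Insert each entry of the permutation into P by Schensted row insertion, recording in Q the position of each new cell.

Insert 3: appended to row 1. P = [[3]], Q = [[1]].
Insert 4: appended to row 1. P = [[3, 4]], Q = [[1, 2]].
Insert 2: 2 bumps 3 from row 1; 3 starts row 2. P = [[2, 4], [3]], Q = [[1, 2], [3]].
Insert 1: 1 bumps 2 from row 1; 2 bumps 3 from row 2; 3 starts row 3. P = [[1, 4], [2], [3]], Q = [[1, 2], [3], [4]].

So P = [[1, 4], [2], [3]], Q = [[1, 2], [3], [4]].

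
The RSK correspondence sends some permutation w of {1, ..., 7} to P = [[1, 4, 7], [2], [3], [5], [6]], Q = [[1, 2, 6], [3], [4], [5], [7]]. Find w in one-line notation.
3 6 5 4 2 7 1

Reverse the RSK construction: for i from n down to 1, find the cell of Q containing i, remove the entry at that cell from P, and reverse-bump it up through P; the value ejected from row 1 is w(i).

Step i=7: Q has 7 at row 5, column 1; remove 6 from row 5 of P and reverse-bump: 6 enters row 4 and ejects 5; 5 enters row 3 and ejects 3; 3 enters row 2 and ejects 2; 2 enters row 1 and ejects 1. So w(7) = 1. P is now [[2, 4, 7], [3], [5], [6]].
Step i=6: Q has 6 at row 1, column 3; remove that cell from P, ejecting 7. So w(6) = 7. P is now [[2, 4], [3], [5], [6]].
Step i=5: Q has 5 at row 4, column 1; remove 6 from row 4 of P and reverse-bump: 6 enters row 3 and ejects 5; 5 enters row 2 and ejects 3; 3 enters row 1 and ejects 2. So w(5) = 2. P is now [[3, 4], [5], [6]].
Step i=4: Q has 4 at row 3, column 1; remove 6 from row 3 of P and reverse-bump: 6 enters row 2 and ejects 5; 5 enters row 1 and ejects 4. So w(4) = 4. P is now [[3, 5], [6]].
Step i=3: Q has 3 at row 2, column 1; remove 6 from row 2 of P and reverse-bump: 6 enters row 1 and ejects 5. So w(3) = 5. P is now [[3, 6]].
Step i=2: Q has 2 at row 1, column 2; remove that cell from P, ejecting 6. So w(2) = 6. P is now [[3]].
Step i=1: Q has 1 at row 1, column 1; remove that cell from P, ejecting 3. So w(1) = 3. P is now [].

So w = 3 6 5 4 2 7 1.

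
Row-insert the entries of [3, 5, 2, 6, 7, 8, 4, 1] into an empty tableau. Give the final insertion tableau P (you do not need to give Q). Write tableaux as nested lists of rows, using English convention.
Insert 3: appended to row 1. P = [[3]].
Insert 5: appended to row 1. P = [[3, 5]].
Insert 2: 2 bumps 3 from row 1; 3 starts row 2. P = [[2, 5], [3]].
Insert 6: appended to row 1. P = [[2, 5, 6], [3]].
Insert 7: appended to row 1. P = [[2, 5, 6, 7], [3]].
Insert 8: appended to row 1. P = [[2, 5, 6, 7, 8], [3]].
Insert 4: 4 bumps 5 from row 1; 5 appends to row 2. P = [[2, 4, 6, 7, 8], [3, 5]].
Insert 1: 1 bumps 2 from row 1; 2 bumps 3 from row 2; 3 starts row 3. P = [[1, 4, 6, 7, 8], [2, 5], [3]].

So P = [[1, 4, 6, 7, 8], [2, 5], [3]].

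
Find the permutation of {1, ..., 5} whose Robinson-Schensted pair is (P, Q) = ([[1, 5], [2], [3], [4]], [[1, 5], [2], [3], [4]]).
4 3 2 1 5

Reverse the RSK construction: for i from n down to 1, find the cell of Q containing i, remove the entry at that cell from P, and reverse-bump it up through P; the value ejected from row 1 is w(i).

Step i=5: Q has 5 at row 1, column 2; remove that cell from P, ejecting 5. So w(5) = 5. P is now [[1], [2], [3], [4]].
Step i=4: Q has 4 at row 4, column 1; remove 4 from row 4 of P and reverse-bump: 4 enters row 3 and ejects 3; 3 enters row 2 and ejects 2; 2 enters row 1 and ejects 1. So w(4) = 1. P is now [[2], [3], [4]].
Step i=3: Q has 3 at row 3, column 1; remove 4 from row 3 of P and reverse-bump: 4 enters row 2 and ejects 3; 3 enters row 1 and ejects 2. So w(3) = 2. P is now [[3], [4]].
Step i=2: Q has 2 at row 2, column 1; remove 4 from row 2 of P and reverse-bump: 4 enters row 1 and ejects 3. So w(2) = 3. P is now [[4]].
Step i=1: Q has 1 at row 1, column 1; remove that cell from P, ejecting 4. So w(1) = 4. P is now [].

So w = 4 3 2 1 5.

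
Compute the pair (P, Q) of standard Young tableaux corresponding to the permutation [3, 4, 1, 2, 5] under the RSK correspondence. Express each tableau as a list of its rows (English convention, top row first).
Insert each entry of the permutation into P by Schensted row insertion, recording in Q the position of each new cell.

Insert 3: appended to row 1. P = [[3]].
Insert 4: appended to row 1. P = [[3, 4]].
Insert 1: 1 bumps 3 from row 1; 3 starts row 2. P = [[1, 4], [3]].
Insert 2: 2 bumps 4 from row 1; 4 appends to row 2. P = [[1, 2], [3, 4]].
Insert 5: appended to row 1. P = [[1, 2, 5], [3, 4]].

So P = [[1, 2, 5], [3, 4]], Q = [[1, 2, 5], [3, 4]].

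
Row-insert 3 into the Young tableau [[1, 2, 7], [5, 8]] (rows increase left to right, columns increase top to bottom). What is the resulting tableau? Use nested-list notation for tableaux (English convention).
[[1, 2, 3], [5, 7], [8]]

In row 1, 3 replaces 7 (the leftmost entry greater than 3); 7 is bumped to row 2. In row 2, 7 replaces 8 (the leftmost entry greater than 7); 8 is bumped to row 3. 8 starts a new row 3. The new tableau is [[1, 2, 3], [5, 7], [8]].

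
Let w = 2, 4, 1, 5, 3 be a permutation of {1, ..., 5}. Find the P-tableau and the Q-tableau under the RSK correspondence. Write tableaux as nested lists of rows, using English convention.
P = [[1, 3, 5], [2, 4]], Q = [[1, 2, 4], [3, 5]]

Insert each entry of the permutation into P by Schensted row insertion, recording in Q the position of each new cell.

After inserting 2: P = [[2]].
After inserting 4: P = [[2, 4]].
After inserting 1: P = [[1, 4], [2]].
After inserting 5: P = [[1, 4, 5], [2]].
After inserting 3: P = [[1, 3, 5], [2, 4]].

So P = [[1, 3, 5], [2, 4]], Q = [[1, 2, 4], [3, 5]].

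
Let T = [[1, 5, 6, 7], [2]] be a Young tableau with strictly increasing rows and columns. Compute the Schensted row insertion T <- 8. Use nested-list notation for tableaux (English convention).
[[1, 5, 6, 7, 8], [2]]

8 is larger than every entry of row 1, so it is appended to row 1. The new tableau is [[1, 5, 6, 7, 8], [2]].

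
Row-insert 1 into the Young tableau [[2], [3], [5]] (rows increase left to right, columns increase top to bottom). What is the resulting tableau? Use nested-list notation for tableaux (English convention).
In row 1, 1 replaces 2 (the leftmost entry greater than 1); 2 is bumped to row 2. In row 2, 2 replaces 3 (the leftmost entry greater than 2); 3 is bumped to row 3. In row 3, 3 replaces 5 (the leftmost entry greater than 3); 5 is bumped to row 4. 5 starts a new row 4. The new tableau is [[1], [2], [3], [5]].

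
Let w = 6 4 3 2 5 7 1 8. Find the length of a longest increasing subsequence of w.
4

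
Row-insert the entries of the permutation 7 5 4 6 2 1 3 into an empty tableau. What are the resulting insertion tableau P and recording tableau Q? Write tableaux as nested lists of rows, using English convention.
Insert each entry of the permutation into P by Schensted row insertion, recording in Q the position of each new cell.

Insert 7: appended to row 1. P = [[7]].
Insert 5: 5 bumps 7 from row 1; 7 starts row 2. P = [[5], [7]].
Insert 4: 4 bumps 5 from row 1; 5 bumps 7 from row 2; 7 starts row 3. P = [[4], [5], [7]].
Insert 6: appended to row 1. P = [[4, 6], [5], [7]].
Insert 2: 2 bumps 4 from row 1; 4 bumps 5 from row 2; 5 bumps 7 from row 3; 7 starts row 4. P = [[2, 6], [4], [5], [7]].
Insert 1: 1 bumps 2 from row 1; 2 bumps 4 from row 2; 4 bumps 5 from row 3; 5 bumps 7 from row 4; 7 starts row 5. P = [[1, 6], [2], [4], [5], [7]].
Insert 3: 3 bumps 6 from row 1; 6 appends to row 2. P = [[1, 3], [2, 6], [4], [5], [7]].

So P = [[1, 3], [2, 6], [4], [5], [7]], Q = [[1, 4], [2, 7], [3], [5], [6]].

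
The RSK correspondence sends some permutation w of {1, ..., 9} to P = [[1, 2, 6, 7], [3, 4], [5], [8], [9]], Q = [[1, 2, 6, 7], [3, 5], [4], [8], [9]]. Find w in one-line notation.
Reverse the RSK construction: for i from n down to 1, find the cell of Q containing i, remove the entry at that cell from P, and reverse-bump it up through P; the value ejected from row 1 is w(i).

Step i=9: Q has 9 at row 5, column 1; remove 9 from row 5 of P and reverse-bump: 9 enters row 4 and ejects 8; 8 enters row 3 and ejects 5; 5 enters row 2 and ejects 4; 4 enters row 1 and ejects 2. So w(9) = 2. P is now [[1, 4, 6, 7], [3, 5], [8], [9]].
Step i=8: Q has 8 at row 4, column 1; remove 9 from row 4 of P and reverse-bump: 9 enters row 3 and ejects 8; 8 enters row 2 and ejects 5; 5 enters row 1 and ejects 4. So w(8) = 4. P is now [[1, 5, 6, 7], [3, 8], [9]].
Step i=7: Q has 7 at row 1, column 4; remove that cell from P, ejecting 7. So w(7) = 7. P is now [[1, 5, 6], [3, 8], [9]].
Step i=6: Q has 6 at row 1, column 3; remove that cell from P, ejecting 6. So w(6) = 6. P is now [[1, 5], [3, 8], [9]].
Step i=5: Q has 5 at row 2, column 2; remove 8 from row 2 of P and reverse-bump: 8 enters row 1 and ejects 5. So w(5) = 5. P is now [[1, 8], [3], [9]].
Step i=4: Q has 4 at row 3, column 1; remove 9 from row 3 of P and reverse-bump: 9 enters row 2 and ejects 3; 3 enters row 1 and ejects 1. So w(4) = 1. P is now [[3, 8], [9]].
Step i=3: Q has 3 at row 2, column 1; remove 9 from row 2 of P and reverse-bump: 9 enters row 1 and ejects 8. So w(3) = 8. P is now [[3, 9]].
Step i=2: Q has 2 at row 1, column 2; remove that cell from P, ejecting 9. So w(2) = 9. P is now [[3]].
Step i=1: Q has 1 at row 1, column 1; remove that cell from P, ejecting 3. So w(1) = 3. P is now [].

So w = 3 9 8 1 5 6 7 4 2.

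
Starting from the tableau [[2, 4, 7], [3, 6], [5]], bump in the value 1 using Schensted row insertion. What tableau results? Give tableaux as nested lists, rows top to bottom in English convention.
[[1, 4, 7], [2, 6], [3], [5]]

In row 1, 1 replaces 2 (the leftmost entry greater than 1); 2 is bumped to row 2. In row 2, 2 replaces 3 (the leftmost entry greater than 2); 3 is bumped to row 3. In row 3, 3 replaces 5 (the leftmost entry greater than 3); 5 is bumped to row 4. 5 starts a new row 4. The new tableau is [[1, 4, 7], [2, 6], [3], [5]].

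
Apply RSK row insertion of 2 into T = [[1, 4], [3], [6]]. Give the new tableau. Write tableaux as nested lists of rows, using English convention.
[[1, 2], [3, 4], [6]]

In row 1, 2 replaces 4 (the leftmost entry greater than 2); 4 is bumped to row 2. 4 is appended to row 2. The new tableau is [[1, 2], [3, 4], [6]].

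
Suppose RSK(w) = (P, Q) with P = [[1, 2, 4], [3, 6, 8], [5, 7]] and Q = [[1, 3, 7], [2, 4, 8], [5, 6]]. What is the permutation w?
Reverse the RSK construction: for i from n down to 1, find the cell of Q containing i, remove the entry at that cell from P, and reverse-bump it up through P; the value ejected from row 1 is w(i).

Step i=8: Q has 8 at row 2, column 3; remove 8 from row 2 of P and reverse-bump: 8 enters row 1 and ejects 4. So w(8) = 4. P is now [[1, 2, 8], [3, 6], [5, 7]].
Step i=7: Q has 7 at row 1, column 3; remove that cell from P, ejecting 8. So w(7) = 8. P is now [[1, 2], [3, 6], [5, 7]].
Step i=6: Q has 6 at row 3, column 2; remove 7 from row 3 of P and reverse-bump: 7 enters row 2 and ejects 6; 6 enters row 1 and ejects 2. So w(6) = 2. P is now [[1, 6], [3, 7], [5]].
Step i=5: Q has 5 at row 3, column 1; remove 5 from row 3 of P and reverse-bump: 5 enters row 2 and ejects 3; 3 enters row 1 and ejects 1. So w(5) = 1. P is now [[3, 6], [5, 7]].
Step i=4: Q has 4 at row 2, column 2; remove 7 from row 2 of P and reverse-bump: 7 enters row 1 and ejects 6. So w(4) = 6. P is now [[3, 7], [5]].
Step i=3: Q has 3 at row 1, column 2; remove that cell from P, ejecting 7. So w(3) = 7. P is now [[3], [5]].
Step i=2: Q has 2 at row 2, column 1; remove 5 from row 2 of P and reverse-bump: 5 enters row 1 and ejects 3. So w(2) = 3. P is now [[5]].
Step i=1: Q has 1 at row 1, column 1; remove that cell from P, ejecting 5. So w(1) = 5. P is now [].

So w = 5 3 7 6 1 2 8 4.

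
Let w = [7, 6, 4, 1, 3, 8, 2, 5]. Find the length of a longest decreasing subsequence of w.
5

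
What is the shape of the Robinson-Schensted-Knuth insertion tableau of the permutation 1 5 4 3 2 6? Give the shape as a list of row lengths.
RSK row insertion gives P = [[1, 2, 6], [3], [4], [5]], which has shape [3, 1, 1, 1].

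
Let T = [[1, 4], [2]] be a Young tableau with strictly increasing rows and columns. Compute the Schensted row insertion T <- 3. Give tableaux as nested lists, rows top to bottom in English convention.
[[1, 3], [2, 4]]

In row 1, 3 replaces 4 (the leftmost entry greater than 3); 4 is bumped to row 2. 4 is appended to row 2. The new tableau is [[1, 3], [2, 4]].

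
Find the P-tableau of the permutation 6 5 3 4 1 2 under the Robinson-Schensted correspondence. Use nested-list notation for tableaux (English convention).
Insert 6: appended to row 1. P = [[6]].
Insert 5: 5 bumps 6 from row 1; 6 starts row 2. P = [[5], [6]].
Insert 3: 3 bumps 5 from row 1; 5 bumps 6 from row 2; 6 starts row 3. P = [[3], [5], [6]].
Insert 4: appended to row 1. P = [[3, 4], [5], [6]].
Insert 1: 1 bumps 3 from row 1; 3 bumps 5 from row 2; 5 bumps 6 from row 3; 6 starts row 4. P = [[1, 4], [3], [5], [6]].
Insert 2: 2 bumps 4 from row 1; 4 appends to row 2. P = [[1, 2], [3, 4], [5], [6]].

So P = [[1, 2], [3, 4], [5], [6]].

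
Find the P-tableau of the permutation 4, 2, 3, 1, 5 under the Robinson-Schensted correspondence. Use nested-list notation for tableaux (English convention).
Insert 4: appended to row 1. P = [[4]].
Insert 2: 2 bumps 4 from row 1; 4 starts row 2. P = [[2], [4]].
Insert 3: appended to row 1. P = [[2, 3], [4]].
Insert 1: 1 bumps 2 from row 1; 2 bumps 4 from row 2; 4 starts row 3. P = [[1, 3], [2], [4]].
Insert 5: appended to row 1. P = [[1, 3, 5], [2], [4]].

So P = [[1, 3, 5], [2], [4]].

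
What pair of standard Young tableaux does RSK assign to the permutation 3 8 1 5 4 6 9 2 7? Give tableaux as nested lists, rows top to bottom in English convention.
Insert each entry of the permutation into P by Schensted row insertion, recording in Q the position of each new cell.

After inserting 3: P = [[3]].
After inserting 8: P = [[3, 8]].
After inserting 1: P = [[1, 8], [3]].
After inserting 5: P = [[1, 5], [3, 8]].
After inserting 4: P = [[1, 4], [3, 5], [8]].
After inserting 6: P = [[1, 4, 6], [3, 5], [8]].
After inserting 9: P = [[1, 4, 6, 9], [3, 5], [8]].
After inserting 2: P = [[1, 2, 6, 9], [3, 4], [5], [8]].
After inserting 7: P = [[1, 2, 6, 7], [3, 4, 9], [5], [8]].

So P = [[1, 2, 6, 7], [3, 4, 9], [5], [8]], Q = [[1, 2, 6, 7], [3, 4, 9], [5], [8]].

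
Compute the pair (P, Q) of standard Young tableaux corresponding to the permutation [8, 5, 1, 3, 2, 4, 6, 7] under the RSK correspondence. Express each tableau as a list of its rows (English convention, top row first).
P = [[1, 2, 4, 6, 7], [3], [5], [8]], Q = [[1, 4, 6, 7, 8], [2], [3], [5]]

Insert each entry of the permutation into P by Schensted row insertion, recording in Q the position of each new cell.

Insert 8: appended to row 1. P = [[8]].
Insert 5: 5 bumps 8 from row 1; 8 starts row 2. P = [[5], [8]].
Insert 1: 1 bumps 5 from row 1; 5 bumps 8 from row 2; 8 starts row 3. P = [[1], [5], [8]].
Insert 3: appended to row 1. P = [[1, 3], [5], [8]].
Insert 2: 2 bumps 3 from row 1; 3 bumps 5 from row 2; 5 bumps 8 from row 3; 8 starts row 4. P = [[1, 2], [3], [5], [8]].
Insert 4: appended to row 1. P = [[1, 2, 4], [3], [5], [8]].
Insert 6: appended to row 1. P = [[1, 2, 4, 6], [3], [5], [8]].
Insert 7: appended to row 1. P = [[1, 2, 4, 6, 7], [3], [5], [8]].

So P = [[1, 2, 4, 6, 7], [3], [5], [8]], Q = [[1, 4, 6, 7, 8], [2], [3], [5]].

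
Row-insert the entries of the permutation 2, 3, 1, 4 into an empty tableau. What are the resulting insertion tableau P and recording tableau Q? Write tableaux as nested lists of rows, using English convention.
Insert each entry of the permutation into P by Schensted row insertion, recording in Q the position of each new cell.

After inserting 2: P = [[2]].
After inserting 3: P = [[2, 3]].
After inserting 1: P = [[1, 3], [2]].
After inserting 4: P = [[1, 3, 4], [2]].

So P = [[1, 3, 4], [2]], Q = [[1, 2, 4], [3]].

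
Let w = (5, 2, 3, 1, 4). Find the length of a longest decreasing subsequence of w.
3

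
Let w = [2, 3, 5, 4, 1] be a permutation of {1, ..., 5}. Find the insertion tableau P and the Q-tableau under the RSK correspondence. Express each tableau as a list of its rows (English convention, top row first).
Insert each entry of the permutation into P by Schensted row insertion, recording in Q the position of each new cell.

After inserting 2: P = [[2]].
After inserting 3: P = [[2, 3]].
After inserting 5: P = [[2, 3, 5]].
After inserting 4: P = [[2, 3, 4], [5]].
After inserting 1: P = [[1, 3, 4], [2], [5]].

So P = [[1, 3, 4], [2], [5]], Q = [[1, 2, 3], [4], [5]].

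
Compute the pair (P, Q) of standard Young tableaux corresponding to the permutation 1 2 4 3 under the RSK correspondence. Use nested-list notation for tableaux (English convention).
P = [[1, 2, 3], [4]], Q = [[1, 2, 3], [4]]

Insert each entry of the permutation into P by Schensted row insertion, recording in Q the position of each new cell.

Insert 1: appended to row 1. P = [[1]].
Insert 2: appended to row 1. P = [[1, 2]].
Insert 4: appended to row 1. P = [[1, 2, 4]].
Insert 3: 3 bumps 4 from row 1; 4 starts row 2. P = [[1, 2, 3], [4]].

So P = [[1, 2, 3], [4]], Q = [[1, 2, 3], [4]].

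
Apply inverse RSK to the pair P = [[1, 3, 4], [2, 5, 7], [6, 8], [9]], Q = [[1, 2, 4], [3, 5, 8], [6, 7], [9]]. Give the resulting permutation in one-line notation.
2 6 5 9 8 1 3 7 4

Reverse the RSK construction: for i from n down to 1, find the cell of Q containing i, remove the entry at that cell from P, and reverse-bump it up through P; the value ejected from row 1 is w(i).

Step i=9: Q has 9 at row 4, column 1; remove 9 from row 4 of P and reverse-bump: 9 enters row 3 and ejects 8; 8 enters row 2 and ejects 7; 7 enters row 1 and ejects 4. So w(9) = 4. P is now [[1, 3, 7], [2, 5, 8], [6, 9]].
Step i=8: Q has 8 at row 2, column 3; remove 8 from row 2 of P and reverse-bump: 8 enters row 1 and ejects 7. So w(8) = 7. P is now [[1, 3, 8], [2, 5], [6, 9]].
Step i=7: Q has 7 at row 3, column 2; remove 9 from row 3 of P and reverse-bump: 9 enters row 2 and ejects 5; 5 enters row 1 and ejects 3. So w(7) = 3. P is now [[1, 5, 8], [2, 9], [6]].
Step i=6: Q has 6 at row 3, column 1; remove 6 from row 3 of P and reverse-bump: 6 enters row 2 and ejects 2; 2 enters row 1 and ejects 1. So w(6) = 1. P is now [[2, 5, 8], [6, 9]].
Step i=5: Q has 5 at row 2, column 2; remove 9 from row 2 of P and reverse-bump: 9 enters row 1 and ejects 8. So w(5) = 8. P is now [[2, 5, 9], [6]].
Step i=4: Q has 4 at row 1, column 3; remove that cell from P, ejecting 9. So w(4) = 9. P is now [[2, 5], [6]].
Step i=3: Q has 3 at row 2, column 1; remove 6 from row 2 of P and reverse-bump: 6 enters row 1 and ejects 5. So w(3) = 5. P is now [[2, 6]].
Step i=2: Q has 2 at row 1, column 2; remove that cell from P, ejecting 6. So w(2) = 6. P is now [[2]].
Step i=1: Q has 1 at row 1, column 1; remove that cell from P, ejecting 2. So w(1) = 2. P is now [].

So w = 2 6 5 9 8 1 3 7 4.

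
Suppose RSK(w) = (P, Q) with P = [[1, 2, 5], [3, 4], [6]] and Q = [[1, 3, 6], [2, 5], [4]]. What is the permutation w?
Reverse the RSK construction: for i from n down to 1, find the cell of Q containing i, remove the entry at that cell from P, and reverse-bump it up through P; the value ejected from row 1 is w(i).

Step i=6: Q has 6 at row 1, column 3; remove that cell from P, ejecting 5. So w(6) = 5. P is now [[1, 2], [3, 4], [6]].
Step i=5: Q has 5 at row 2, column 2; remove 4 from row 2 of P and reverse-bump: 4 enters row 1 and ejects 2. So w(5) = 2. P is now [[1, 4], [3], [6]].
Step i=4: Q has 4 at row 3, column 1; remove 6 from row 3 of P and reverse-bump: 6 enters row 2 and ejects 3; 3 enters row 1 and ejects 1. So w(4) = 1. P is now [[3, 4], [6]].
Step i=3: Q has 3 at row 1, column 2; remove that cell from P, ejecting 4. So w(3) = 4. P is now [[3], [6]].
Step i=2: Q has 2 at row 2, column 1; remove 6 from row 2 of P and reverse-bump: 6 enters row 1 and ejects 3. So w(2) = 3. P is now [[6]].
Step i=1: Q has 1 at row 1, column 1; remove that cell from P, ejecting 6. So w(1) = 6. P is now [].

So w = 6 3 4 1 2 5.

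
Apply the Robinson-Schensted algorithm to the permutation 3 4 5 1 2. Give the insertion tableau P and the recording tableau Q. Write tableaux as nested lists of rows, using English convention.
P = [[1, 2, 5], [3, 4]], Q = [[1, 2, 3], [4, 5]]

Insert each entry of the permutation into P by Schensted row insertion, recording in Q the position of each new cell.

Insert 3: appended to row 1. P = [[3]].
Insert 4: appended to row 1. P = [[3, 4]].
Insert 5: appended to row 1. P = [[3, 4, 5]].
Insert 1: 1 bumps 3 from row 1; 3 starts row 2. P = [[1, 4, 5], [3]].
Insert 2: 2 bumps 4 from row 1; 4 appends to row 2. P = [[1, 2, 5], [3, 4]].

So P = [[1, 2, 5], [3, 4]], Q = [[1, 2, 3], [4, 5]].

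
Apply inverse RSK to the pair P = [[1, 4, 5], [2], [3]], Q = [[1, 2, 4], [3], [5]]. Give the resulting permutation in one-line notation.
Reverse the RSK construction: for i from n down to 1, find the cell of Q containing i, remove the entry at that cell from P, and reverse-bump it up through P; the value ejected from row 1 is w(i).

Step i=5: Q has 5 at row 3, column 1; remove 3 from row 3 of P and reverse-bump: 3 enters row 2 and ejects 2; 2 enters row 1 and ejects 1. So w(5) = 1. P is now [[2, 4, 5], [3]].
Step i=4: Q has 4 at row 1, column 3; remove that cell from P, ejecting 5. So w(4) = 5. P is now [[2, 4], [3]].
Step i=3: Q has 3 at row 2, column 1; remove 3 from row 2 of P and reverse-bump: 3 enters row 1 and ejects 2. So w(3) = 2. P is now [[3, 4]].
Step i=2: Q has 2 at row 1, column 2; remove that cell from P, ejecting 4. So w(2) = 4. P is now [[3]].
Step i=1: Q has 1 at row 1, column 1; remove that cell from P, ejecting 3. So w(1) = 3. P is now [].

So w = 3 4 2 5 1.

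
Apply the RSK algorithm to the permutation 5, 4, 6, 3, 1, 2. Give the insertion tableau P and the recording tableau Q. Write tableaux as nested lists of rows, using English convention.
P = [[1, 2], [3, 6], [4], [5]], Q = [[1, 3], [2, 6], [4], [5]]

Insert each entry of the permutation into P by Schensted row insertion, recording in Q the position of each new cell.

After inserting 5: P = [[5]].
After inserting 4: P = [[4], [5]].
After inserting 6: P = [[4, 6], [5]].
After inserting 3: P = [[3, 6], [4], [5]].
After inserting 1: P = [[1, 6], [3], [4], [5]].
After inserting 2: P = [[1, 2], [3, 6], [4], [5]].

So P = [[1, 2], [3, 6], [4], [5]], Q = [[1, 3], [2, 6], [4], [5]].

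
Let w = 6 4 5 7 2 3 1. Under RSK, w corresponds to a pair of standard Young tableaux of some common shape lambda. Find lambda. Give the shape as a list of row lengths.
Row-insert each entry into an empty tableau.

After inserting 6: P = [[6]].
After inserting 4: P = [[4], [6]].
After inserting 5: P = [[4, 5], [6]].
After inserting 7: P = [[4, 5, 7], [6]].
After inserting 2: P = [[2, 5, 7], [4], [6]].
After inserting 3: P = [[2, 3, 7], [4, 5], [6]].
After inserting 1: P = [[1, 3, 7], [2, 5], [4], [6]].

The final insertion tableau P = [[1, 3, 7], [2, 5], [4], [6]] has shape [3, 2, 1, 1].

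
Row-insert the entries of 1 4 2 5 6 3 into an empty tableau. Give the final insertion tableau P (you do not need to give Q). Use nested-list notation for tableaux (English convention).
P = [[1, 2, 3, 6], [4, 5]]

Insert 1: appended to row 1. P = [[1]].
Insert 4: appended to row 1. P = [[1, 4]].
Insert 2: 2 bumps 4 from row 1; 4 starts row 2. P = [[1, 2], [4]].
Insert 5: appended to row 1. P = [[1, 2, 5], [4]].
Insert 6: appended to row 1. P = [[1, 2, 5, 6], [4]].
Insert 3: 3 bumps 5 from row 1; 5 appends to row 2. P = [[1, 2, 3, 6], [4, 5]].

So P = [[1, 2, 3, 6], [4, 5]].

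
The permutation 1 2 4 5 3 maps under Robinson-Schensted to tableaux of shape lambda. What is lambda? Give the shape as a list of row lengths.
[4, 1]

RSK row insertion gives P = [[1, 2, 3, 5], [4]], which has shape [4, 1].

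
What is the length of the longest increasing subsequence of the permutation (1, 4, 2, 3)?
3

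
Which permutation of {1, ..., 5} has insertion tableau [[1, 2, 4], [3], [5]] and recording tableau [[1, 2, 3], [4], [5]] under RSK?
1 3 5 4 2

Reverse the RSK construction: for i from n down to 1, find the cell of Q containing i, remove the entry at that cell from P, and reverse-bump it up through P; the value ejected from row 1 is w(i).

Step i=5: Q has 5 at row 3, column 1; remove 5 from row 3 of P and reverse-bump: 5 enters row 2 and ejects 3; 3 enters row 1 and ejects 2. So w(5) = 2. P is now [[1, 3, 4], [5]].
Step i=4: Q has 4 at row 2, column 1; remove 5 from row 2 of P and reverse-bump: 5 enters row 1 and ejects 4. So w(4) = 4. P is now [[1, 3, 5]].
Step i=3: Q has 3 at row 1, column 3; remove that cell from P, ejecting 5. So w(3) = 5. P is now [[1, 3]].
Step i=2: Q has 2 at row 1, column 2; remove that cell from P, ejecting 3. So w(2) = 3. P is now [[1]].
Step i=1: Q has 1 at row 1, column 1; remove that cell from P, ejecting 1. So w(1) = 1. P is now [].

So w = 1 3 5 4 2.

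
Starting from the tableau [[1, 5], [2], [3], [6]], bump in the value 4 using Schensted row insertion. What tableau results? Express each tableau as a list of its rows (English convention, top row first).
[[1, 4], [2, 5], [3], [6]]

In row 1, 4 replaces 5 (the leftmost entry greater than 4); 5 is bumped to row 2. 5 is appended to row 2. The new tableau is [[1, 4], [2, 5], [3], [6]].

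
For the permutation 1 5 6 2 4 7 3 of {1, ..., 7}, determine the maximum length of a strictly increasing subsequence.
4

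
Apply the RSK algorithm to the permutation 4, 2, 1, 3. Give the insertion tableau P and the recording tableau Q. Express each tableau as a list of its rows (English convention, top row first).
P = [[1, 3], [2], [4]], Q = [[1, 4], [2], [3]]

Insert each entry of the permutation into P by Schensted row insertion, recording in Q the position of each new cell.

Insert 4: appended to row 1. P = [[4]].
Insert 2: 2 bumps 4 from row 1; 4 starts row 2. P = [[2], [4]].
Insert 1: 1 bumps 2 from row 1; 2 bumps 4 from row 2; 4 starts row 3. P = [[1], [2], [4]].
Insert 3: appended to row 1. P = [[1, 3], [2], [4]].

So P = [[1, 3], [2], [4]], Q = [[1, 4], [2], [3]].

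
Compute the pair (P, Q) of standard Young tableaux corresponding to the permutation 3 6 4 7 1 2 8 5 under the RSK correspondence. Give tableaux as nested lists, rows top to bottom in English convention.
Insert each entry of the permutation into P by Schensted row insertion, recording in Q the position of each new cell.

Insert 3: appended to row 1. P = [[3]].
Insert 6: appended to row 1. P = [[3, 6]].
Insert 4: 4 bumps 6 from row 1; 6 starts row 2. P = [[3, 4], [6]].
Insert 7: appended to row 1. P = [[3, 4, 7], [6]].
Insert 1: 1 bumps 3 from row 1; 3 bumps 6 from row 2; 6 starts row 3. P = [[1, 4, 7], [3], [6]].
Insert 2: 2 bumps 4 from row 1; 4 appends to row 2. P = [[1, 2, 7], [3, 4], [6]].
Insert 8: appended to row 1. P = [[1, 2, 7, 8], [3, 4], [6]].
Insert 5: 5 bumps 7 from row 1; 7 appends to row 2. P = [[1, 2, 5, 8], [3, 4, 7], [6]].

So P = [[1, 2, 5, 8], [3, 4, 7], [6]], Q = [[1, 2, 4, 7], [3, 6, 8], [5]].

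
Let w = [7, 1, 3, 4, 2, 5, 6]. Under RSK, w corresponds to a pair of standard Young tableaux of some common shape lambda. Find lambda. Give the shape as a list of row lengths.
[5, 1, 1]

Row-insert each entry into an empty tableau.

After inserting 7: P = [[7]].
After inserting 1: P = [[1], [7]].
After inserting 3: P = [[1, 3], [7]].
After inserting 4: P = [[1, 3, 4], [7]].
After inserting 2: P = [[1, 2, 4], [3], [7]].
After inserting 5: P = [[1, 2, 4, 5], [3], [7]].
After inserting 6: P = [[1, 2, 4, 5, 6], [3], [7]].

The final insertion tableau P = [[1, 2, 4, 5, 6], [3], [7]] has shape [5, 1, 1].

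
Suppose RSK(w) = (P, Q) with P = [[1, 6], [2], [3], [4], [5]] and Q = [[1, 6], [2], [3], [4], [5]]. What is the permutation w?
Reverse the RSK construction: for i from n down to 1, find the cell of Q containing i, remove the entry at that cell from P, and reverse-bump it up through P; the value ejected from row 1 is w(i).

Step i=6: Q has 6 at row 1, column 2; remove that cell from P, ejecting 6. So w(6) = 6. P is now [[1], [2], [3], [4], [5]].
Step i=5: Q has 5 at row 5, column 1; remove 5 from row 5 of P and reverse-bump: 5 enters row 4 and ejects 4; 4 enters row 3 and ejects 3; 3 enters row 2 and ejects 2; 2 enters row 1 and ejects 1. So w(5) = 1. P is now [[2], [3], [4], [5]].
Step i=4: Q has 4 at row 4, column 1; remove 5 from row 4 of P and reverse-bump: 5 enters row 3 and ejects 4; 4 enters row 2 and ejects 3; 3 enters row 1 and ejects 2. So w(4) = 2. P is now [[3], [4], [5]].
Step i=3: Q has 3 at row 3, column 1; remove 5 from row 3 of P and reverse-bump: 5 enters row 2 and ejects 4; 4 enters row 1 and ejects 3. So w(3) = 3. P is now [[4], [5]].
Step i=2: Q has 2 at row 2, column 1; remove 5 from row 2 of P and reverse-bump: 5 enters row 1 and ejects 4. So w(2) = 4. P is now [[5]].
Step i=1: Q has 1 at row 1, column 1; remove that cell from P, ejecting 5. So w(1) = 5. P is now [].

So w = 5 4 3 2 1 6.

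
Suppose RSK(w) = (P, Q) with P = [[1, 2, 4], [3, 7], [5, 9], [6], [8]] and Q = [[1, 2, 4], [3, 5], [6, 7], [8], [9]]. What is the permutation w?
Reverse RSK: for i = n, n-1, ..., 1, locate i in Q, remove the corresponding corner cell from P, and reverse-bump its entry up through P; the value ejected from row 1 is w(i).

So w = 1 8 6 9 7 3 5 4 2.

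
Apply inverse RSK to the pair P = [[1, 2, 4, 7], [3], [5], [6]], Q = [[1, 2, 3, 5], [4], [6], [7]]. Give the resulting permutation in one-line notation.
1 3 6 5 7 4 2

Reverse the RSK construction: for i from n down to 1, find the cell of Q containing i, remove the entry at that cell from P, and reverse-bump it up through P; the value ejected from row 1 is w(i).

Step i=7: Q has 7 at row 4, column 1; remove 6 from row 4 of P and reverse-bump: 6 enters row 3 and ejects 5; 5 enters row 2 and ejects 3; 3 enters row 1 and ejects 2. So w(7) = 2. P is now [[1, 3, 4, 7], [5], [6]].
Step i=6: Q has 6 at row 3, column 1; remove 6 from row 3 of P and reverse-bump: 6 enters row 2 and ejects 5; 5 enters row 1 and ejects 4. So w(6) = 4. P is now [[1, 3, 5, 7], [6]].
Step i=5: Q has 5 at row 1, column 4; remove that cell from P, ejecting 7. So w(5) = 7. P is now [[1, 3, 5], [6]].
Step i=4: Q has 4 at row 2, column 1; remove 6 from row 2 of P and reverse-bump: 6 enters row 1 and ejects 5. So w(4) = 5. P is now [[1, 3, 6]].
Step i=3: Q has 3 at row 1, column 3; remove that cell from P, ejecting 6. So w(3) = 6. P is now [[1, 3]].
Step i=2: Q has 2 at row 1, column 2; remove that cell from P, ejecting 3. So w(2) = 3. P is now [[1]].
Step i=1: Q has 1 at row 1, column 1; remove that cell from P, ejecting 1. So w(1) = 1. P is now [].

So w = 1 3 6 5 7 4 2.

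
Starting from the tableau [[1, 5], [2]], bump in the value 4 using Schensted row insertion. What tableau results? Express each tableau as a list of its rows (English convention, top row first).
[[1, 4], [2, 5]]

In row 1, 4 replaces 5 (the leftmost entry greater than 4); 5 is bumped to row 2. 5 is appended to row 2. The new tableau is [[1, 4], [2, 5]].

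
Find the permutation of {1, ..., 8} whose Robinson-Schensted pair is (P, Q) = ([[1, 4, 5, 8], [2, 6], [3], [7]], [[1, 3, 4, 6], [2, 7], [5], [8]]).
7 3 4 6 2 8 5 1

Reverse RSK: for i = n, n-1, ..., 1, locate i in Q, remove the corresponding corner cell from P, and reverse-bump its entry up through P; the value ejected from row 1 is w(i).

So w = 7 3 4 6 2 8 5 1.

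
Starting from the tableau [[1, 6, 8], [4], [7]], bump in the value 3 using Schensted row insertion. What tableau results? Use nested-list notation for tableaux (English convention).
In row 1, 3 replaces 6 (the leftmost entry greater than 3); 6 is bumped to row 2. 6 is appended to row 2. The new tableau is [[1, 3, 8], [4, 6], [7]].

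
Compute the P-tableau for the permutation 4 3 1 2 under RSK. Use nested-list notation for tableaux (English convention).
P = [[1, 2], [3], [4]]

After inserting 4: P = [[4]].
After inserting 3: P = [[3], [4]].
After inserting 1: P = [[1], [3], [4]].
After inserting 2: P = [[1, 2], [3], [4]].

So P = [[1, 2], [3], [4]].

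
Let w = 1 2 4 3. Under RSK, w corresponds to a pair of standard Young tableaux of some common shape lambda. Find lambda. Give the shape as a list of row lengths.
[3, 1]

RSK row insertion gives P = [[1, 2, 3], [4]], which has shape [3, 1].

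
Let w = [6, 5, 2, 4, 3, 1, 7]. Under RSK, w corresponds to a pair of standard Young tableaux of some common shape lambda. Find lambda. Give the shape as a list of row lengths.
[3, 1, 1, 1, 1]

RSK row insertion gives P = [[1, 3, 7], [2], [4], [5], [6]], which has shape [3, 1, 1, 1, 1].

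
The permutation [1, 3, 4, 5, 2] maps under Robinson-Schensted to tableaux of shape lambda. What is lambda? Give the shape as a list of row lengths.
Row-insert each entry into an empty tableau.

After inserting 1: P = [[1]].
After inserting 3: P = [[1, 3]].
After inserting 4: P = [[1, 3, 4]].
After inserting 5: P = [[1, 3, 4, 5]].
After inserting 2: P = [[1, 2, 4, 5], [3]].

The final insertion tableau P = [[1, 2, 4, 5], [3]] has shape [4, 1].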